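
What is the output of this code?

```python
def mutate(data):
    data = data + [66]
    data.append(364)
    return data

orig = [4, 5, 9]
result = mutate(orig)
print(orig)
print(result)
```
[4, 5, 9]
[4, 5, 9, 66, 364]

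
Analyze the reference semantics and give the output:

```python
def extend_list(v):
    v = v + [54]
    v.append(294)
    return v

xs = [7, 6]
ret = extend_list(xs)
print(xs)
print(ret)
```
[7, 6]
[7, 6, 54, 294]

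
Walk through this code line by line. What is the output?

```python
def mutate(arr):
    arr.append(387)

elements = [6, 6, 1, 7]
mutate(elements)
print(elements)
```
[6, 6, 1, 7, 387]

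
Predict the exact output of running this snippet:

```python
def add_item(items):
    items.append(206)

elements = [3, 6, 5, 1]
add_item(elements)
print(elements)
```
[3, 6, 5, 1, 206]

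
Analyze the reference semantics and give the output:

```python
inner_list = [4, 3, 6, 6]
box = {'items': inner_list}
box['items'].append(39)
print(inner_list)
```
[4, 3, 6, 6, 39]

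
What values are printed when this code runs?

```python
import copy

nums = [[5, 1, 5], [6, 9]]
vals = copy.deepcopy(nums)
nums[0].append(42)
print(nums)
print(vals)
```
[[5, 1, 5, 42], [6, 9]]
[[5, 1, 5], [6, 9]]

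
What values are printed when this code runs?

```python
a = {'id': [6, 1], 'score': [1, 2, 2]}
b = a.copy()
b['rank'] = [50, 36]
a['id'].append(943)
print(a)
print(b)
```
{'id': [6, 1, 943], 'score': [1, 2, 2]}
{'id': [6, 1, 943], 'score': [1, 2, 2], 'rank': [50, 36]}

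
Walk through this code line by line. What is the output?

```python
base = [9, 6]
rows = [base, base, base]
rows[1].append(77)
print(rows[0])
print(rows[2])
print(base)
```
[9, 6, 77]
[9, 6, 77]
[9, 6, 77]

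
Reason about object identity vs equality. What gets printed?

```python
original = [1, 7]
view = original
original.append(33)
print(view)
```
[1, 7, 33]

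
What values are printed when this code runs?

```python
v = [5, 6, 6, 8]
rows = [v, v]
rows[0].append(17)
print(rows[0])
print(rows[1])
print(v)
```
[5, 6, 6, 8, 17]
[5, 6, 6, 8, 17]
[5, 6, 6, 8, 17]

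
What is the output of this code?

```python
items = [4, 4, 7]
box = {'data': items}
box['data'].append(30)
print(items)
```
[4, 4, 7, 30]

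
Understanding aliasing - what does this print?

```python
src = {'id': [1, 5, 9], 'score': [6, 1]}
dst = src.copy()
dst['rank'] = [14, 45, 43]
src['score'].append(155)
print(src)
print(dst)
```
{'id': [1, 5, 9], 'score': [6, 1, 155]}
{'id': [1, 5, 9], 'score': [6, 1, 155], 'rank': [14, 45, 43]}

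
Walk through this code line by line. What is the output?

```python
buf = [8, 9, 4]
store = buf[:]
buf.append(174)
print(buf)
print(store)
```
[8, 9, 4, 174]
[8, 9, 4]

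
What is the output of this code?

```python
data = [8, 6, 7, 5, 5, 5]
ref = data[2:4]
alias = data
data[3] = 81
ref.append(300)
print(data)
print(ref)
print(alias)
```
[8, 6, 7, 81, 5, 5]
[7, 5, 300]
[8, 6, 7, 81, 5, 5]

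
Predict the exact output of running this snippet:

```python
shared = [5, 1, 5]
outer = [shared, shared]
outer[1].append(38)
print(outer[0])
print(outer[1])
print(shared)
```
[5, 1, 5, 38]
[5, 1, 5, 38]
[5, 1, 5, 38]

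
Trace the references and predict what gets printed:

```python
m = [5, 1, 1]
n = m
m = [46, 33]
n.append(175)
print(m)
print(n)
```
[46, 33]
[5, 1, 1, 175]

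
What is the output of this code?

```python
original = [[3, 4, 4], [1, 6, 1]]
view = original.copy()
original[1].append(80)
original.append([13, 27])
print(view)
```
[[3, 4, 4], [1, 6, 1, 80]]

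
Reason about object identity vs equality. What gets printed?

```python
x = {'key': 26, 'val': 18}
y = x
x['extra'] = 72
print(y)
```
{'key': 26, 'val': 18, 'extra': 72}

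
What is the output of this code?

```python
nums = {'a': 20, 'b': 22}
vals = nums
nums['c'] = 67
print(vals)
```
{'a': 20, 'b': 22, 'c': 67}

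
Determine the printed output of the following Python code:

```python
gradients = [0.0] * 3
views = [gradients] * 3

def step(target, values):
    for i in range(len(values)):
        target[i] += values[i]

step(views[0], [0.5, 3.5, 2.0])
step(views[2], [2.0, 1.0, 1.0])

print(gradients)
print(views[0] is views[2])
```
[2.5, 4.5, 3.0]
True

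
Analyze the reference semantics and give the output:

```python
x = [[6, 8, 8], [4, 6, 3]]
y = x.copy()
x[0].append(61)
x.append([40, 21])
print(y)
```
[[6, 8, 8, 61], [4, 6, 3]]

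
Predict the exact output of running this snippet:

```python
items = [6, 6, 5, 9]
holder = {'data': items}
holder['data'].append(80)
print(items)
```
[6, 6, 5, 9, 80]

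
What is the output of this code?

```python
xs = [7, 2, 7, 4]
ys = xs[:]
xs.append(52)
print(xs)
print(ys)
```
[7, 2, 7, 4, 52]
[7, 2, 7, 4]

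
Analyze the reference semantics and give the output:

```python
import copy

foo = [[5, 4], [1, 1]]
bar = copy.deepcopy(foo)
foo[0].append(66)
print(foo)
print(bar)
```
[[5, 4, 66], [1, 1]]
[[5, 4], [1, 1]]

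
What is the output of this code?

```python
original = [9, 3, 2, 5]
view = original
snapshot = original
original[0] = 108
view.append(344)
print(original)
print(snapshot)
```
[108, 3, 2, 5, 344]
[108, 3, 2, 5, 344]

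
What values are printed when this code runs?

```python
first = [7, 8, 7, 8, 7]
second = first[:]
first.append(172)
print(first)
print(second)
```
[7, 8, 7, 8, 7, 172]
[7, 8, 7, 8, 7]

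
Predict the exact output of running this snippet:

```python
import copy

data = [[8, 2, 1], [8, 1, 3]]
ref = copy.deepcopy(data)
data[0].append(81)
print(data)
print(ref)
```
[[8, 2, 1, 81], [8, 1, 3]]
[[8, 2, 1], [8, 1, 3]]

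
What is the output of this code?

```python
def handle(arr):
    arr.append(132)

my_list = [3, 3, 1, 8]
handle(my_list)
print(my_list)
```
[3, 3, 1, 8, 132]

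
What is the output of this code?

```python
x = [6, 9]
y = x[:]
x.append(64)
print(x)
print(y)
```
[6, 9, 64]
[6, 9]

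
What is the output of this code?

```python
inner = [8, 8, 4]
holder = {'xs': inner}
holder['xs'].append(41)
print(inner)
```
[8, 8, 4, 41]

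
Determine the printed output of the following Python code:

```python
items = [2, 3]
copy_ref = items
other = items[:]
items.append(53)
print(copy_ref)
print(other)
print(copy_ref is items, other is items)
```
[2, 3, 53]
[2, 3]
True False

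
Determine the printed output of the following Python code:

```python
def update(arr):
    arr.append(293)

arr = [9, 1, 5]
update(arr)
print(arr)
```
[9, 1, 5, 293]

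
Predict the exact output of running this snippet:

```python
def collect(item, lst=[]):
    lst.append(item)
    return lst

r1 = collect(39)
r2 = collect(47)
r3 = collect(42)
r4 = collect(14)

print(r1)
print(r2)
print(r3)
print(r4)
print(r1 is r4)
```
[39, 47, 42, 14]
[39, 47, 42, 14]
[39, 47, 42, 14]
[39, 47, 42, 14]
True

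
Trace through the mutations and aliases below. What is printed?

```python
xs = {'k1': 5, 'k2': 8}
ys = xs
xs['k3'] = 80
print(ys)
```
{'k1': 5, 'k2': 8, 'k3': 80}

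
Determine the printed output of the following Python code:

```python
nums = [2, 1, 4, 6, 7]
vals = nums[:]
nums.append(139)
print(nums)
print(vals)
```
[2, 1, 4, 6, 7, 139]
[2, 1, 4, 6, 7]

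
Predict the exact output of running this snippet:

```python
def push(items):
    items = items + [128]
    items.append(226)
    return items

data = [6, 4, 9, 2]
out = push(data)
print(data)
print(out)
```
[6, 4, 9, 2]
[6, 4, 9, 2, 128, 226]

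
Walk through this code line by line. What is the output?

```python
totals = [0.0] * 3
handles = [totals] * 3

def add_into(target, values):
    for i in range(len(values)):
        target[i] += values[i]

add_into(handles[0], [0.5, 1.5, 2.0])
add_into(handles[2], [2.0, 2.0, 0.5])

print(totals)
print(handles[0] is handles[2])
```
[2.5, 3.5, 2.5]
True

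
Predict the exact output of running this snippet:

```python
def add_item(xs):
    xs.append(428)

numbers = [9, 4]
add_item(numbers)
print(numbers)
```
[9, 4, 428]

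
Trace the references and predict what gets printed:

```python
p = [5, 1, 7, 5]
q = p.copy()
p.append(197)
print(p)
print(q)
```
[5, 1, 7, 5, 197]
[5, 1, 7, 5]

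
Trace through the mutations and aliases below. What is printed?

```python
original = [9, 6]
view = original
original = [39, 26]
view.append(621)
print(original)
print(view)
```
[39, 26]
[9, 6, 621]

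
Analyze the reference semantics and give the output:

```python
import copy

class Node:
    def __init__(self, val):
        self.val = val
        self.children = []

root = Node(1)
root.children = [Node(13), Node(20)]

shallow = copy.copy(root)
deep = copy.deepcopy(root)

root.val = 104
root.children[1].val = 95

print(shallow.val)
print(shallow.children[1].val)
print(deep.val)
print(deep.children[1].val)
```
1
95
1
20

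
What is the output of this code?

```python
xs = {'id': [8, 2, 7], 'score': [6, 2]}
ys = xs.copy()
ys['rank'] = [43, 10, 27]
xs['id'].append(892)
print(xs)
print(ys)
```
{'id': [8, 2, 7, 892], 'score': [6, 2]}
{'id': [8, 2, 7, 892], 'score': [6, 2], 'rank': [43, 10, 27]}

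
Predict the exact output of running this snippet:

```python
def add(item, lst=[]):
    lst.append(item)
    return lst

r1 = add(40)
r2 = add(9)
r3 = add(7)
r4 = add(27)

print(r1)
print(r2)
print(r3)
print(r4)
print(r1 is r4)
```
[40, 9, 7, 27]
[40, 9, 7, 27]
[40, 9, 7, 27]
[40, 9, 7, 27]
True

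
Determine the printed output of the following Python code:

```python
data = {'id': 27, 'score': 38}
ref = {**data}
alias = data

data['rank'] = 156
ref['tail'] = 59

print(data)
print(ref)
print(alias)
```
{'id': 27, 'score': 38, 'rank': 156}
{'id': 27, 'score': 38, 'tail': 59}
{'id': 27, 'score': 38, 'rank': 156}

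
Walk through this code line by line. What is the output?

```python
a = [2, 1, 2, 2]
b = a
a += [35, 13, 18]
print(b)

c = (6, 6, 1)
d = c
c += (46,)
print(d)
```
[2, 1, 2, 2, 35, 13, 18]
(6, 6, 1)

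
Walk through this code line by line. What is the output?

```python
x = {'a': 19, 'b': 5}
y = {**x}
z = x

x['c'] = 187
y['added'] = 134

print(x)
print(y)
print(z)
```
{'a': 19, 'b': 5, 'c': 187}
{'a': 19, 'b': 5, 'added': 134}
{'a': 19, 'b': 5, 'c': 187}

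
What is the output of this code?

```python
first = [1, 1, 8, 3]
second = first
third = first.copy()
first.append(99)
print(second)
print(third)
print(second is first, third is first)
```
[1, 1, 8, 3, 99]
[1, 1, 8, 3]
True False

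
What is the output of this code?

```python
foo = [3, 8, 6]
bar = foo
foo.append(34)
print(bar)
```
[3, 8, 6, 34]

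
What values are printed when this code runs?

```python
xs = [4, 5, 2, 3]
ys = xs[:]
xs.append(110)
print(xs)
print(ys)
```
[4, 5, 2, 3, 110]
[4, 5, 2, 3]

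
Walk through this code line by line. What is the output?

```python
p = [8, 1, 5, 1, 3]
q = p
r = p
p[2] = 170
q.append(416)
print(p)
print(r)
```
[8, 1, 170, 1, 3, 416]
[8, 1, 170, 1, 3, 416]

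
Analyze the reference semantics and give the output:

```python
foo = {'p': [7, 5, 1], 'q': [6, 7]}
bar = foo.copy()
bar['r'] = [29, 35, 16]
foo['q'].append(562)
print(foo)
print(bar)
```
{'p': [7, 5, 1], 'q': [6, 7, 562]}
{'p': [7, 5, 1], 'q': [6, 7, 562], 'r': [29, 35, 16]}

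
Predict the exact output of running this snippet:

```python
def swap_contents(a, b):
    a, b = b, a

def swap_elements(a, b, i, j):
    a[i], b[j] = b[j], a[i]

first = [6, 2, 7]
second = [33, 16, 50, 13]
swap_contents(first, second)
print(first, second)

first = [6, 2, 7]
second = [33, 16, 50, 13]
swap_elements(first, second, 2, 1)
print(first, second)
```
[6, 2, 7] [33, 16, 50, 13]
[6, 2, 16] [33, 7, 50, 13]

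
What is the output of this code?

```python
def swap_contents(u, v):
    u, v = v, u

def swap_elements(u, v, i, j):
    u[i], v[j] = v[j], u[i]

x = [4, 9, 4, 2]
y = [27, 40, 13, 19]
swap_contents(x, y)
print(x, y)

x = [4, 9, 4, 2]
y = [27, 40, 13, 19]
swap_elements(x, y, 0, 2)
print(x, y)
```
[4, 9, 4, 2] [27, 40, 13, 19]
[13, 9, 4, 2] [27, 40, 4, 19]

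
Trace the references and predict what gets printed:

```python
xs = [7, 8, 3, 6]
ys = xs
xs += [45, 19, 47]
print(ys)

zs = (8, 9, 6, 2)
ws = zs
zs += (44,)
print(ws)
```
[7, 8, 3, 6, 45, 19, 47]
(8, 9, 6, 2)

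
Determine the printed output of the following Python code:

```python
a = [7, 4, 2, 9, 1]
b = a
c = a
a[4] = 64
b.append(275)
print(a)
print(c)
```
[7, 4, 2, 9, 64, 275]
[7, 4, 2, 9, 64, 275]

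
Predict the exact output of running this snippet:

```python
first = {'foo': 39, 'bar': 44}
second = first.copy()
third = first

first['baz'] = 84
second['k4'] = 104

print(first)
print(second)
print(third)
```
{'foo': 39, 'bar': 44, 'baz': 84}
{'foo': 39, 'bar': 44, 'k4': 104}
{'foo': 39, 'bar': 44, 'baz': 84}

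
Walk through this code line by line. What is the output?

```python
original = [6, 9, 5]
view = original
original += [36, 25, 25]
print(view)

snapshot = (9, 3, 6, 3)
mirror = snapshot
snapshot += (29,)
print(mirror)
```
[6, 9, 5, 36, 25, 25]
(9, 3, 6, 3)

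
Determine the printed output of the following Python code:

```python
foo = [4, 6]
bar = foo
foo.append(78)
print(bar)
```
[4, 6, 78]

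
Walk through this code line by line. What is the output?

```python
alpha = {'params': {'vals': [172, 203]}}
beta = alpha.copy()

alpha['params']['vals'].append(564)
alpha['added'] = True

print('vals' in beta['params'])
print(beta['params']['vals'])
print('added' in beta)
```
True
[172, 203, 564]
False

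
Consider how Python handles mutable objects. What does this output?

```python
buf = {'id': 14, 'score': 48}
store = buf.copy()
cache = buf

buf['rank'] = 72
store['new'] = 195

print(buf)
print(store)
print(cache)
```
{'id': 14, 'score': 48, 'rank': 72}
{'id': 14, 'score': 48, 'new': 195}
{'id': 14, 'score': 48, 'rank': 72}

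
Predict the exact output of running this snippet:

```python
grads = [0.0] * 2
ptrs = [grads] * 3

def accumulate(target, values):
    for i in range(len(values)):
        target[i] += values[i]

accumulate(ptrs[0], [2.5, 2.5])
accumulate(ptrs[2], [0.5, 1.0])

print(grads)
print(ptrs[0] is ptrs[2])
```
[3.0, 3.5]
True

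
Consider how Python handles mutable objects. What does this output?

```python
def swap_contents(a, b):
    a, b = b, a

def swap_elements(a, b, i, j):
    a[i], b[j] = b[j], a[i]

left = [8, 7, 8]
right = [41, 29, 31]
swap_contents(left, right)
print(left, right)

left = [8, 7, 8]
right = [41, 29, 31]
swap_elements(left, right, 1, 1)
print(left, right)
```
[8, 7, 8] [41, 29, 31]
[8, 29, 8] [41, 7, 31]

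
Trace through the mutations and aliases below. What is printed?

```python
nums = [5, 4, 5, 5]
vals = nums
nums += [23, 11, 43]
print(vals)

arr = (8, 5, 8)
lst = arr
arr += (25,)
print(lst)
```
[5, 4, 5, 5, 23, 11, 43]
(8, 5, 8)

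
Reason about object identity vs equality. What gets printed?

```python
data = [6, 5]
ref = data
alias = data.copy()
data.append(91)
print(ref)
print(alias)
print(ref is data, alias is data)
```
[6, 5, 91]
[6, 5]
True False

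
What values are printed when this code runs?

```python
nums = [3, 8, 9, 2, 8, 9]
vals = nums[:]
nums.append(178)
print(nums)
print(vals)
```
[3, 8, 9, 2, 8, 9, 178]
[3, 8, 9, 2, 8, 9]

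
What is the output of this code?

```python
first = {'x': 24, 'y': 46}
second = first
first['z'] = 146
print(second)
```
{'x': 24, 'y': 46, 'z': 146}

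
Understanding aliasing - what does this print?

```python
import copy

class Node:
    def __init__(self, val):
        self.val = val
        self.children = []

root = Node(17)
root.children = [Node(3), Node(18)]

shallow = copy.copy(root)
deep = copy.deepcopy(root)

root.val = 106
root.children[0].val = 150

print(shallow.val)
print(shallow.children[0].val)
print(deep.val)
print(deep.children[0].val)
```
17
150
17
3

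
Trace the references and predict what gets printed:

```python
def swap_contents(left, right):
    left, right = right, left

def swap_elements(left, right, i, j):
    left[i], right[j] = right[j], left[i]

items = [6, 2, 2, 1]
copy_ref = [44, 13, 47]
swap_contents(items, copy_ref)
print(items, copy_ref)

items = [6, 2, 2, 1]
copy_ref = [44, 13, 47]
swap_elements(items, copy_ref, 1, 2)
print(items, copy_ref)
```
[6, 2, 2, 1] [44, 13, 47]
[6, 47, 2, 1] [44, 13, 2]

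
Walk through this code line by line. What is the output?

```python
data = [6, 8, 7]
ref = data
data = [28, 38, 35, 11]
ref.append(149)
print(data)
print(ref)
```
[28, 38, 35, 11]
[6, 8, 7, 149]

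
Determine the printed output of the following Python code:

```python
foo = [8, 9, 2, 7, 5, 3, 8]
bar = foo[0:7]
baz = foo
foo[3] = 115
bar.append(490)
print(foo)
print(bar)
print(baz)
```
[8, 9, 2, 115, 5, 3, 8]
[8, 9, 2, 7, 5, 3, 8, 490]
[8, 9, 2, 115, 5, 3, 8]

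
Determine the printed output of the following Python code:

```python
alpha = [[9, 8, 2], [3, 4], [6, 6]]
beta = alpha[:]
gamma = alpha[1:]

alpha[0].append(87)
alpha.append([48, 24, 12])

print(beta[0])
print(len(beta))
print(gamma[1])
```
[9, 8, 2, 87]
3
[6, 6]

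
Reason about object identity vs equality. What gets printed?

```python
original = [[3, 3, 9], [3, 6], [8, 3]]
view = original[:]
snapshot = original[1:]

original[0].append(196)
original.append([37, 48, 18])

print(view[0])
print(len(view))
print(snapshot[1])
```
[3, 3, 9, 196]
3
[8, 3]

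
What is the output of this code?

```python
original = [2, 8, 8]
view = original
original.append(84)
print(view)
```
[2, 8, 8, 84]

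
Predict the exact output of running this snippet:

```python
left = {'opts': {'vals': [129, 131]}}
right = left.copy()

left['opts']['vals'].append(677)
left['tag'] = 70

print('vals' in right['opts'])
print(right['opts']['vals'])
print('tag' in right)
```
True
[129, 131, 677]
False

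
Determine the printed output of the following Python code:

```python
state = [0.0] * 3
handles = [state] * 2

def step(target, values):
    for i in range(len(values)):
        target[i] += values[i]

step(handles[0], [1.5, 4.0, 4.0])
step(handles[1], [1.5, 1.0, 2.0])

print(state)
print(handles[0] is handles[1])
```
[3.0, 5.0, 6.0]
True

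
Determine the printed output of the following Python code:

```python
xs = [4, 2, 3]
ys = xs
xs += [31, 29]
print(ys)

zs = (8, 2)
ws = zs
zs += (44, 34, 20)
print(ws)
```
[4, 2, 3, 31, 29]
(8, 2)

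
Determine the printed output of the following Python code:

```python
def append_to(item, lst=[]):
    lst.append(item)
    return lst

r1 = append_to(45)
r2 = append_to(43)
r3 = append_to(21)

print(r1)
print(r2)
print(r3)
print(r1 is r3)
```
[45, 43, 21]
[45, 43, 21]
[45, 43, 21]
True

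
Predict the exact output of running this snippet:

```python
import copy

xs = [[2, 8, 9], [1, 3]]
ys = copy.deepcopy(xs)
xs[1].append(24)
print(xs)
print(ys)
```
[[2, 8, 9], [1, 3, 24]]
[[2, 8, 9], [1, 3]]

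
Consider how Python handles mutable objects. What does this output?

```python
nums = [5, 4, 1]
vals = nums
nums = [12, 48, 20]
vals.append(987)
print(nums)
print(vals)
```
[12, 48, 20]
[5, 4, 1, 987]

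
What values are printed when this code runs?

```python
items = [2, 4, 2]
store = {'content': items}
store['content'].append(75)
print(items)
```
[2, 4, 2, 75]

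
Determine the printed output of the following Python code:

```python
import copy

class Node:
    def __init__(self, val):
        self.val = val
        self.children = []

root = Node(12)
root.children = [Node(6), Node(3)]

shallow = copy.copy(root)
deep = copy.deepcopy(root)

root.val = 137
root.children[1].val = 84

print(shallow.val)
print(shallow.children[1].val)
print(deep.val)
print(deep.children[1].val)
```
12
84
12
3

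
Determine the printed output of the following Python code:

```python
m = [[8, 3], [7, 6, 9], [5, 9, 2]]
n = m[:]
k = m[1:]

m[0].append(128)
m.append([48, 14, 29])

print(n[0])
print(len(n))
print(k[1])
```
[8, 3, 128]
3
[5, 9, 2]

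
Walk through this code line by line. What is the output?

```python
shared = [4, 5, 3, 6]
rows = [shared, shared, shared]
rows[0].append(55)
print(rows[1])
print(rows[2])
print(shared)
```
[4, 5, 3, 6, 55]
[4, 5, 3, 6, 55]
[4, 5, 3, 6, 55]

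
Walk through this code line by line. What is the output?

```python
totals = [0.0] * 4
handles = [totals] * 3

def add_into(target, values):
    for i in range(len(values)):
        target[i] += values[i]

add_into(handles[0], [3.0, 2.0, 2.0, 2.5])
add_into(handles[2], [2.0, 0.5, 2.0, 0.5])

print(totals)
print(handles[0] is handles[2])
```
[5.0, 2.5, 4.0, 3.0]
True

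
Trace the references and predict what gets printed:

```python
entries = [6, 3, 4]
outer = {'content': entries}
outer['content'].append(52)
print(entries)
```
[6, 3, 4, 52]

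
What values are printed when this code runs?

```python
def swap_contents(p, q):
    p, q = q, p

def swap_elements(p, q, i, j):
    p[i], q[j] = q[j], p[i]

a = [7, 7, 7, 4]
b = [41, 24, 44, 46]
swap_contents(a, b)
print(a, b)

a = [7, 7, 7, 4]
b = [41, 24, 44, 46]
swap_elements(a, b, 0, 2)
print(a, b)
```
[7, 7, 7, 4] [41, 24, 44, 46]
[44, 7, 7, 4] [41, 24, 7, 46]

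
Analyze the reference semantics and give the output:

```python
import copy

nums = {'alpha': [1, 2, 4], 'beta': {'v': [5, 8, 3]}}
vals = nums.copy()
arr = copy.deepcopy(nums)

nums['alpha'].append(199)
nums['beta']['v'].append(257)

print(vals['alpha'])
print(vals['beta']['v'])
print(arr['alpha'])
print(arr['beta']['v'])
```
[1, 2, 4, 199]
[5, 8, 3, 257]
[1, 2, 4]
[5, 8, 3]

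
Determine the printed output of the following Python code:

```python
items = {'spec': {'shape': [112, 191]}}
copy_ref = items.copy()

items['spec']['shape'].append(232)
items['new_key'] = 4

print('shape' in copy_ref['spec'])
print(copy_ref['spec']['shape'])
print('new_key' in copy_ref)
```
True
[112, 191, 232]
False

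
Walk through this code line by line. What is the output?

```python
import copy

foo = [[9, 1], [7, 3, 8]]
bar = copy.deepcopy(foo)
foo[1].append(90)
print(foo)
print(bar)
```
[[9, 1], [7, 3, 8, 90]]
[[9, 1], [7, 3, 8]]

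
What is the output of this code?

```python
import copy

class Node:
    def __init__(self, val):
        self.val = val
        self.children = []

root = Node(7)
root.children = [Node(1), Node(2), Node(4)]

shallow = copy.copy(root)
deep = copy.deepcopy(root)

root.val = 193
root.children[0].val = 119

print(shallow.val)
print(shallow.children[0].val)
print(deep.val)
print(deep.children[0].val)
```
7
119
7
1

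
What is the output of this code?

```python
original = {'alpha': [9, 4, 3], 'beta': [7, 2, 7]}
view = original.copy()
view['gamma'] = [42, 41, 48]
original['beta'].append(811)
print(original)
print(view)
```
{'alpha': [9, 4, 3], 'beta': [7, 2, 7, 811]}
{'alpha': [9, 4, 3], 'beta': [7, 2, 7, 811], 'gamma': [42, 41, 48]}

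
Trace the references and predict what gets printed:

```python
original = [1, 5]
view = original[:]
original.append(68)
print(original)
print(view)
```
[1, 5, 68]
[1, 5]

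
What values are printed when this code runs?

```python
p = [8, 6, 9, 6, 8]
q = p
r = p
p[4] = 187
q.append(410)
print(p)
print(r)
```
[8, 6, 9, 6, 187, 410]
[8, 6, 9, 6, 187, 410]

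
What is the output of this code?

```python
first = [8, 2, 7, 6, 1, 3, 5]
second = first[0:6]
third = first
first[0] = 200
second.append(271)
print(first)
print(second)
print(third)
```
[200, 2, 7, 6, 1, 3, 5]
[8, 2, 7, 6, 1, 3, 271]
[200, 2, 7, 6, 1, 3, 5]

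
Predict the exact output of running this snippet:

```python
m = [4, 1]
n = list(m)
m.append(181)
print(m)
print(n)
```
[4, 1, 181]
[4, 1]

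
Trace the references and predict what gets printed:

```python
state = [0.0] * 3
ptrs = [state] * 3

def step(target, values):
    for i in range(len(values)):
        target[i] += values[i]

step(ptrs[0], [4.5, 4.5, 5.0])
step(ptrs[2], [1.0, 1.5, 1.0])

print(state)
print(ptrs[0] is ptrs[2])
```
[5.5, 6.0, 6.0]
True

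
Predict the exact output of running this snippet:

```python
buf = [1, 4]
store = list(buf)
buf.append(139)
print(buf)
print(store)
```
[1, 4, 139]
[1, 4]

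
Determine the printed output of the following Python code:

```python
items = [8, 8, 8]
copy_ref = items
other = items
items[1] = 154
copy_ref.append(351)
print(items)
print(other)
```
[8, 154, 8, 351]
[8, 154, 8, 351]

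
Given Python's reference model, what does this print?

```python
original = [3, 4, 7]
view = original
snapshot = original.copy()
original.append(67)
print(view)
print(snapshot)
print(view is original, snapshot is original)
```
[3, 4, 7, 67]
[3, 4, 7]
True False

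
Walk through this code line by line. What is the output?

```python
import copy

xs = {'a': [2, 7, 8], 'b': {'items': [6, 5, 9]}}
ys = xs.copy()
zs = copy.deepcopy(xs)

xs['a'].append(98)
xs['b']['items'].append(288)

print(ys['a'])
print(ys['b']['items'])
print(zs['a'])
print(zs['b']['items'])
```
[2, 7, 8, 98]
[6, 5, 9, 288]
[2, 7, 8]
[6, 5, 9]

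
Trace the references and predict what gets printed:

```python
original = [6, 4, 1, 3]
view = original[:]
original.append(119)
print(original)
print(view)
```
[6, 4, 1, 3, 119]
[6, 4, 1, 3]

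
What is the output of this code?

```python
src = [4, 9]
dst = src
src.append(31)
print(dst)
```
[4, 9, 31]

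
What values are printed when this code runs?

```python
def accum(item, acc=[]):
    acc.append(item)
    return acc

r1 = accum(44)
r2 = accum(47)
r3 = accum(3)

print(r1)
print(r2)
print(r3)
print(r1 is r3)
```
[44, 47, 3]
[44, 47, 3]
[44, 47, 3]
True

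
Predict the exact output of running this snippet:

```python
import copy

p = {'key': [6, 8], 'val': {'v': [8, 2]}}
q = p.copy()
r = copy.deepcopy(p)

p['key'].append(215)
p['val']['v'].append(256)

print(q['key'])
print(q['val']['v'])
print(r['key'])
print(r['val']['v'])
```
[6, 8, 215]
[8, 2, 256]
[6, 8]
[8, 2]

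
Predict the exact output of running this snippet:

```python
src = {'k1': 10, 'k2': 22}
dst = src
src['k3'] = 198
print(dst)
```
{'k1': 10, 'k2': 22, 'k3': 198}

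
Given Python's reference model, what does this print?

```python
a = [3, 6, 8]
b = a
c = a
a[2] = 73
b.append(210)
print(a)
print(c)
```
[3, 6, 73, 210]
[3, 6, 73, 210]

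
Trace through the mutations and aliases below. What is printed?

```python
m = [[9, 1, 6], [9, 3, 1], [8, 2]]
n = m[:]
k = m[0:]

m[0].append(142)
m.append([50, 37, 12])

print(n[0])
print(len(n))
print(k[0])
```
[9, 1, 6, 142]
3
[9, 1, 6, 142]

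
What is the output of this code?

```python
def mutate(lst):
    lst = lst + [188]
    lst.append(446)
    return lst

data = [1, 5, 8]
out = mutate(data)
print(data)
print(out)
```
[1, 5, 8]
[1, 5, 8, 188, 446]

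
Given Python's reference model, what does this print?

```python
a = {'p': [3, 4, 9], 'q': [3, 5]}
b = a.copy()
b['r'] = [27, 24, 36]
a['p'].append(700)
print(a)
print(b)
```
{'p': [3, 4, 9, 700], 'q': [3, 5]}
{'p': [3, 4, 9, 700], 'q': [3, 5], 'r': [27, 24, 36]}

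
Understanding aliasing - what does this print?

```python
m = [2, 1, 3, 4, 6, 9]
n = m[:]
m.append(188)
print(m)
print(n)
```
[2, 1, 3, 4, 6, 9, 188]
[2, 1, 3, 4, 6, 9]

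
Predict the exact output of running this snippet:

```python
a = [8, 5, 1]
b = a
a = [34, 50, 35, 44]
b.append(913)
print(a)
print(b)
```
[34, 50, 35, 44]
[8, 5, 1, 913]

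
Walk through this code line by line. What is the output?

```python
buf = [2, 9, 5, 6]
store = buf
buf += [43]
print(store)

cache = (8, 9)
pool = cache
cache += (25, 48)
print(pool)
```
[2, 9, 5, 6, 43]
(8, 9)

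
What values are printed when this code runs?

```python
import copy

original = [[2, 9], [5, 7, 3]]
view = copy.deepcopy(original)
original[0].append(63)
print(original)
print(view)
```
[[2, 9, 63], [5, 7, 3]]
[[2, 9], [5, 7, 3]]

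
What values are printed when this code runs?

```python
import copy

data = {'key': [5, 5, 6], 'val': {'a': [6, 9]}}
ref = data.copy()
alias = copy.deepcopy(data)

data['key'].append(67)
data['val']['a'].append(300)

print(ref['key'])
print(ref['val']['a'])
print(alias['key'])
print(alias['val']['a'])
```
[5, 5, 6, 67]
[6, 9, 300]
[5, 5, 6]
[6, 9]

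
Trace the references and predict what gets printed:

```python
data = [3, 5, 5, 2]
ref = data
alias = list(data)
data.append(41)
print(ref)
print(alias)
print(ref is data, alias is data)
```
[3, 5, 5, 2, 41]
[3, 5, 5, 2]
True False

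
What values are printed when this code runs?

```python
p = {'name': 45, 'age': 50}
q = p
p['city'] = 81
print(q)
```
{'name': 45, 'age': 50, 'city': 81}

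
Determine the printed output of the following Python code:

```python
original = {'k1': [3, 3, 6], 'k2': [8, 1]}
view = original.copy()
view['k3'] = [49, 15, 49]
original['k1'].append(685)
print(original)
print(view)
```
{'k1': [3, 3, 6, 685], 'k2': [8, 1]}
{'k1': [3, 3, 6, 685], 'k2': [8, 1], 'k3': [49, 15, 49]}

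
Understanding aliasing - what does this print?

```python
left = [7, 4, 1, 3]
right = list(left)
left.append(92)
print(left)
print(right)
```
[7, 4, 1, 3, 92]
[7, 4, 1, 3]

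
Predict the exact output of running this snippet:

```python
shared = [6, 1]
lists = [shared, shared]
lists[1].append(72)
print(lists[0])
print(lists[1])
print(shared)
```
[6, 1, 72]
[6, 1, 72]
[6, 1, 72]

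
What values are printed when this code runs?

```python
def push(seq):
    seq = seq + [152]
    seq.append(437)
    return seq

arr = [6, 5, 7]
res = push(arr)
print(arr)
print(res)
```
[6, 5, 7]
[6, 5, 7, 152, 437]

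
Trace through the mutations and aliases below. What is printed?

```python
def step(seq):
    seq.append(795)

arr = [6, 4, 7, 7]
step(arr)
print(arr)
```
[6, 4, 7, 7, 795]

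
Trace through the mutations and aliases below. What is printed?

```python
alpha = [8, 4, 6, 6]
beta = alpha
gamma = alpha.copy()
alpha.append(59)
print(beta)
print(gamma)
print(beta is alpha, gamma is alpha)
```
[8, 4, 6, 6, 59]
[8, 4, 6, 6]
True False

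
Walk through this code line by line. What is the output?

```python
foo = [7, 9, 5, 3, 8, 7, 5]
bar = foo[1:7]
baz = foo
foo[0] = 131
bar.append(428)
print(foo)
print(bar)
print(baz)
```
[131, 9, 5, 3, 8, 7, 5]
[9, 5, 3, 8, 7, 5, 428]
[131, 9, 5, 3, 8, 7, 5]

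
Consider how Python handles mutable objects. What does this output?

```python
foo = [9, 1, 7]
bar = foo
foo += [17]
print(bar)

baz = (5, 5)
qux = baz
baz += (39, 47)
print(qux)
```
[9, 1, 7, 17]
(5, 5)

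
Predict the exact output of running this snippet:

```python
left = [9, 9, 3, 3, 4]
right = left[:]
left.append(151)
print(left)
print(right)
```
[9, 9, 3, 3, 4, 151]
[9, 9, 3, 3, 4]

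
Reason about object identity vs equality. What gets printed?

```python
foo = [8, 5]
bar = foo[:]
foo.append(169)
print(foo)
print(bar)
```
[8, 5, 169]
[8, 5]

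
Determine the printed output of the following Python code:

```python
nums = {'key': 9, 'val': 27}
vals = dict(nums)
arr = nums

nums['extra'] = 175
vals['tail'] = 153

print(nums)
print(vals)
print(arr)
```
{'key': 9, 'val': 27, 'extra': 175}
{'key': 9, 'val': 27, 'tail': 153}
{'key': 9, 'val': 27, 'extra': 175}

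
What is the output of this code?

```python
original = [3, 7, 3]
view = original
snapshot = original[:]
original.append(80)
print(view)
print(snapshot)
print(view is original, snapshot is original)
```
[3, 7, 3, 80]
[3, 7, 3]
True False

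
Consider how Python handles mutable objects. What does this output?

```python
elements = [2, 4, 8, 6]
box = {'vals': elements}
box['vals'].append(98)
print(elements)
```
[2, 4, 8, 6, 98]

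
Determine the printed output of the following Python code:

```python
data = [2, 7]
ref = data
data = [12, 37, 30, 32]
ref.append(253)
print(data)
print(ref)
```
[12, 37, 30, 32]
[2, 7, 253]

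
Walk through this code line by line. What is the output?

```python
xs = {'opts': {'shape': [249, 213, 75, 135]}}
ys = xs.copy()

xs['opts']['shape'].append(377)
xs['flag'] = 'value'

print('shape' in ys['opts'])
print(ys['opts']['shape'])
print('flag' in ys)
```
True
[249, 213, 75, 135, 377]
False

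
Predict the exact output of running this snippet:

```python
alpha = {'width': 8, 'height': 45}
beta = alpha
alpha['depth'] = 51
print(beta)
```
{'width': 8, 'height': 45, 'depth': 51}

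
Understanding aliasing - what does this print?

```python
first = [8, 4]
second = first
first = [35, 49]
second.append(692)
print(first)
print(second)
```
[35, 49]
[8, 4, 692]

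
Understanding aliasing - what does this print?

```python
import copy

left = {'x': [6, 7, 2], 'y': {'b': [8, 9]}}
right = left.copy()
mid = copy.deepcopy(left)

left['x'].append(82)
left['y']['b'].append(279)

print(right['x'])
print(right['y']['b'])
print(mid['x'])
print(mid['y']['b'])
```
[6, 7, 2, 82]
[8, 9, 279]
[6, 7, 2]
[8, 9]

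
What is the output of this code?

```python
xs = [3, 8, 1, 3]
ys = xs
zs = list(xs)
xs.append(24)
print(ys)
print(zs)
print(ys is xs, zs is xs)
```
[3, 8, 1, 3, 24]
[3, 8, 1, 3]
True False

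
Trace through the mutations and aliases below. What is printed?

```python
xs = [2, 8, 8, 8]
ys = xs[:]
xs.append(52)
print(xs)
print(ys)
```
[2, 8, 8, 8, 52]
[2, 8, 8, 8]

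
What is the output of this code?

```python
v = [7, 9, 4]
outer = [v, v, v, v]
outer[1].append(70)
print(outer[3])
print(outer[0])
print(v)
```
[7, 9, 4, 70]
[7, 9, 4, 70]
[7, 9, 4, 70]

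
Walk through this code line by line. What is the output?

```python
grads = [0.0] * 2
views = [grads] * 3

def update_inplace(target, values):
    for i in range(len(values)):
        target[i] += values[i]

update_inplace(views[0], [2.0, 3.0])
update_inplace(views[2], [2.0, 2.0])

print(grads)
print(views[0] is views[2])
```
[4.0, 5.0]
True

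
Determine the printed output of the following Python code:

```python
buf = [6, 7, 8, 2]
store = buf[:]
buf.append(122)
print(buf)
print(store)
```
[6, 7, 8, 2, 122]
[6, 7, 8, 2]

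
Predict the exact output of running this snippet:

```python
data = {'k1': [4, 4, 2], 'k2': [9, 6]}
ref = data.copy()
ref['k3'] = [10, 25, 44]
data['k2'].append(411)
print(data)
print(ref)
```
{'k1': [4, 4, 2], 'k2': [9, 6, 411]}
{'k1': [4, 4, 2], 'k2': [9, 6, 411], 'k3': [10, 25, 44]}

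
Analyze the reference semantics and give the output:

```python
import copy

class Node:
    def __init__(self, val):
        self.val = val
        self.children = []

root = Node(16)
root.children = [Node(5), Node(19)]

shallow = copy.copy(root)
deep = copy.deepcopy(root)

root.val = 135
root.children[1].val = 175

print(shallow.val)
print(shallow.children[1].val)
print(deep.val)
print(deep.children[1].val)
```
16
175
16
19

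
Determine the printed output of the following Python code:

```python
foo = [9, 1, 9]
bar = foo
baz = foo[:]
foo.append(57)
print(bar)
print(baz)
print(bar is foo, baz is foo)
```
[9, 1, 9, 57]
[9, 1, 9]
True False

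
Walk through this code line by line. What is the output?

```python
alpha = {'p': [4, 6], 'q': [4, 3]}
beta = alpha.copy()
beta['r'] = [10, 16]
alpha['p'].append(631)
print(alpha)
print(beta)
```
{'p': [4, 6, 631], 'q': [4, 3]}
{'p': [4, 6, 631], 'q': [4, 3], 'r': [10, 16]}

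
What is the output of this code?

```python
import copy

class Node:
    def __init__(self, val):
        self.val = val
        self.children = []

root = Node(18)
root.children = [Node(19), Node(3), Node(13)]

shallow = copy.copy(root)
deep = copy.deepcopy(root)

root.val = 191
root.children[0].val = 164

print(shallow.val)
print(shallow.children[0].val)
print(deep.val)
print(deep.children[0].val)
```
18
164
18
19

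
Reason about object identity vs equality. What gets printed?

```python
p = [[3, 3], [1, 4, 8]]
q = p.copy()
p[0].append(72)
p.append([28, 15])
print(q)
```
[[3, 3, 72], [1, 4, 8]]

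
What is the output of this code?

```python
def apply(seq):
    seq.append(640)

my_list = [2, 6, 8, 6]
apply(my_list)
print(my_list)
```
[2, 6, 8, 6, 640]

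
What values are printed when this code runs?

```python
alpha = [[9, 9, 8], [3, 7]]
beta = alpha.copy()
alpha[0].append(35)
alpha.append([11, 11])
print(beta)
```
[[9, 9, 8, 35], [3, 7]]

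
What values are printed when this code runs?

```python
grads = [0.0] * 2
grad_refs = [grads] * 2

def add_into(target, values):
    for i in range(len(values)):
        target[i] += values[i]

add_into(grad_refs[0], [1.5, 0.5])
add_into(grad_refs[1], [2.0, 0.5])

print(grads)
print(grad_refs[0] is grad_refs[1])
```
[3.5, 1.0]
True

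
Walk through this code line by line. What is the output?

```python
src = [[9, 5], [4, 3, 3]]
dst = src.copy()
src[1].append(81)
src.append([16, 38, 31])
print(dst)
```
[[9, 5], [4, 3, 3, 81]]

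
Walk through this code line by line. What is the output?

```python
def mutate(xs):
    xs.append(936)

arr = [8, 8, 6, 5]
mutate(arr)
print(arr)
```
[8, 8, 6, 5, 936]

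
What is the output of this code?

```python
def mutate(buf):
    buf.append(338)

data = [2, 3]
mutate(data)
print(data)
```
[2, 3, 338]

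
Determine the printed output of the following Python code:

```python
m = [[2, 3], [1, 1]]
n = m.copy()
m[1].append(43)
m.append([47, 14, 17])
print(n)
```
[[2, 3], [1, 1, 43]]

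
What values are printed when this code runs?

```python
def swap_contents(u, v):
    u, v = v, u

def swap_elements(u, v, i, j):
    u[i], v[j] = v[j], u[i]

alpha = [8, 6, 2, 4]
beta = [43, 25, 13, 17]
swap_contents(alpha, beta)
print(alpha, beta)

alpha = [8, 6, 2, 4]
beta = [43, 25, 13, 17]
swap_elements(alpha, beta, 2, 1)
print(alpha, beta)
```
[8, 6, 2, 4] [43, 25, 13, 17]
[8, 6, 25, 4] [43, 2, 13, 17]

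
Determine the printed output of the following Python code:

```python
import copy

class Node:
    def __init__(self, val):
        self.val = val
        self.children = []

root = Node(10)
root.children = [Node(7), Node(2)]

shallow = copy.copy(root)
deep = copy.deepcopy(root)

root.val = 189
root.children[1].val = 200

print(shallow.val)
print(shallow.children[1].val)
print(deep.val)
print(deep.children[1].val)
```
10
200
10
2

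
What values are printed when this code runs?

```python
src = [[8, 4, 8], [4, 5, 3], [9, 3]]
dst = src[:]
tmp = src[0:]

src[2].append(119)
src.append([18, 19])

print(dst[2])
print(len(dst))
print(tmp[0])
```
[9, 3, 119]
3
[8, 4, 8]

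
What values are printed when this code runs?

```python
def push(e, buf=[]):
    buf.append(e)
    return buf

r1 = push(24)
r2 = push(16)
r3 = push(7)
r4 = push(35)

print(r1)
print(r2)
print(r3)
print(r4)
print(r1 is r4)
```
[24, 16, 7, 35]
[24, 16, 7, 35]
[24, 16, 7, 35]
[24, 16, 7, 35]
True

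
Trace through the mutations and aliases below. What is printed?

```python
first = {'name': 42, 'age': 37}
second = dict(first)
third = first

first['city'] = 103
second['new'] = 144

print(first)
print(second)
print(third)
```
{'name': 42, 'age': 37, 'city': 103}
{'name': 42, 'age': 37, 'new': 144}
{'name': 42, 'age': 37, 'city': 103}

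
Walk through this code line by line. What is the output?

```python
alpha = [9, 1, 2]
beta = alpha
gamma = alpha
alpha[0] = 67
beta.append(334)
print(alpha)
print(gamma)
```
[67, 1, 2, 334]
[67, 1, 2, 334]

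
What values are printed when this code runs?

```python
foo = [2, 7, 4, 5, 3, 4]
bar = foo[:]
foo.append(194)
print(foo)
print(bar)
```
[2, 7, 4, 5, 3, 4, 194]
[2, 7, 4, 5, 3, 4]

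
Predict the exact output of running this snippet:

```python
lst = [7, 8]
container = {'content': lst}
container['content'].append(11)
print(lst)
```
[7, 8, 11]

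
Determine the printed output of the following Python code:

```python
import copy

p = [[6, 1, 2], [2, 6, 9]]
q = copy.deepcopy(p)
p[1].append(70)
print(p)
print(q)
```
[[6, 1, 2], [2, 6, 9, 70]]
[[6, 1, 2], [2, 6, 9]]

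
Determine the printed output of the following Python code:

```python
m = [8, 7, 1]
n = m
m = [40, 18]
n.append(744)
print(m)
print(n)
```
[40, 18]
[8, 7, 1, 744]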